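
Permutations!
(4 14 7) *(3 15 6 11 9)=[0, 1, 2, 15, 14, 5, 11, 4, 8, 3, 10, 9, 12, 13, 7, 6]=(3 15 6 11 9)(4 14 7)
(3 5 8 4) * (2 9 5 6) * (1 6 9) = (1 6 2)(3 9 5 8 4) = [0, 6, 1, 9, 3, 8, 2, 7, 4, 5]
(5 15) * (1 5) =[0, 5, 2, 3, 4, 15, 6, 7, 8, 9, 10, 11, 12, 13, 14, 1] =(1 5 15)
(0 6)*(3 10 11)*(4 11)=[6, 1, 2, 10, 11, 5, 0, 7, 8, 9, 4, 3]=(0 6)(3 10 4 11)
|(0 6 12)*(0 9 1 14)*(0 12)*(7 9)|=|(0 6)(1 14 12 7 9)|=10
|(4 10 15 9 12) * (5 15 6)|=7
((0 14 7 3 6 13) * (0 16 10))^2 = (0 7 6 16)(3 13 10 14) = [7, 1, 2, 13, 4, 5, 16, 6, 8, 9, 14, 11, 12, 10, 3, 15, 0]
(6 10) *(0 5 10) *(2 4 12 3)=(0 5 10 6)(2 4 12 3)=[5, 1, 4, 2, 12, 10, 0, 7, 8, 9, 6, 11, 3]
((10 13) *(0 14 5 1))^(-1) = (0 1 5 14)(10 13) = [1, 5, 2, 3, 4, 14, 6, 7, 8, 9, 13, 11, 12, 10, 0]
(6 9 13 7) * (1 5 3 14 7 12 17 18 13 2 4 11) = (1 5 3 14 7 6 9 2 4 11)(12 17 18 13) = [0, 5, 4, 14, 11, 3, 9, 6, 8, 2, 10, 1, 17, 12, 7, 15, 16, 18, 13]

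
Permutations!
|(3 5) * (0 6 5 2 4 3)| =|(0 6 5)(2 4 3)| =3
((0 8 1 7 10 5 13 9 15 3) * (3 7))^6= (15)(0 1)(3 8)= [1, 0, 2, 8, 4, 5, 6, 7, 3, 9, 10, 11, 12, 13, 14, 15]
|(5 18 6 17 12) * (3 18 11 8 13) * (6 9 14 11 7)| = |(3 18 9 14 11 8 13)(5 7 6 17 12)| = 35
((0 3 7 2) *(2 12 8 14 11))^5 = (0 14 7 2 8 3 11 12) = [14, 1, 8, 11, 4, 5, 6, 2, 3, 9, 10, 12, 0, 13, 7]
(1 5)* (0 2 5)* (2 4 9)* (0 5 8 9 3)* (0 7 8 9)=[4, 5, 9, 7, 3, 1, 6, 8, 0, 2]=(0 4 3 7 8)(1 5)(2 9)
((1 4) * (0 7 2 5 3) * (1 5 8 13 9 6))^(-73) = (0 13 4 7 9 5 2 6 3 8 1) = [13, 0, 6, 8, 7, 2, 3, 9, 1, 5, 10, 11, 12, 4]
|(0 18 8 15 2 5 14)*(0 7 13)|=9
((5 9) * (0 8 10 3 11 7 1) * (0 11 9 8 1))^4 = (11)(3 10 8 5 9) = [0, 1, 2, 10, 4, 9, 6, 7, 5, 3, 8, 11]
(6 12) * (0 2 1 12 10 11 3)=(0 2 1 12 6 10 11 3)=[2, 12, 1, 0, 4, 5, 10, 7, 8, 9, 11, 3, 6]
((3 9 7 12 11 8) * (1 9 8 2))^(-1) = (1 2 11 12 7 9)(3 8) = [0, 2, 11, 8, 4, 5, 6, 9, 3, 1, 10, 12, 7]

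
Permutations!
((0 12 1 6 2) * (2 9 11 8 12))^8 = (1 9 8)(6 11 12) = [0, 9, 2, 3, 4, 5, 11, 7, 1, 8, 10, 12, 6]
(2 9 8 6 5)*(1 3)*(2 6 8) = [0, 3, 9, 1, 4, 6, 5, 7, 8, 2] = (1 3)(2 9)(5 6)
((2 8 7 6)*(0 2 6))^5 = [2, 1, 8, 3, 4, 5, 6, 0, 7] = (0 2 8 7)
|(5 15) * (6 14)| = 2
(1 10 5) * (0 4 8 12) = (0 4 8 12)(1 10 5) = [4, 10, 2, 3, 8, 1, 6, 7, 12, 9, 5, 11, 0]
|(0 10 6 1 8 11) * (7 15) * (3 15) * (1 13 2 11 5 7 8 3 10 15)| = 10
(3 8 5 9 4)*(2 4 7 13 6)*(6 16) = (2 4 3 8 5 9 7 13 16 6) = [0, 1, 4, 8, 3, 9, 2, 13, 5, 7, 10, 11, 12, 16, 14, 15, 6]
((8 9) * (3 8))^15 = [0, 1, 2, 3, 4, 5, 6, 7, 8, 9] = (9)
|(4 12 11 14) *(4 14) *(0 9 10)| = |(14)(0 9 10)(4 12 11)| = 3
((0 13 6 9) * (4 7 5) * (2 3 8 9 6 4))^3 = [7, 1, 9, 0, 2, 8, 6, 3, 13, 4, 10, 11, 12, 5] = (0 7 3)(2 9 4)(5 8 13)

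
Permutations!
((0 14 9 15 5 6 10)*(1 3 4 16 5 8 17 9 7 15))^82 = (0 6 16 3 9 8 7)(1 17 15 14 10 5 4) = [6, 17, 2, 9, 1, 4, 16, 0, 7, 8, 5, 11, 12, 13, 10, 14, 3, 15]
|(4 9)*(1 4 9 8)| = 3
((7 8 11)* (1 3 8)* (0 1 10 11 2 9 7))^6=[7, 10, 1, 11, 4, 5, 6, 8, 0, 3, 2, 9]=(0 7 8)(1 10 2)(3 11 9)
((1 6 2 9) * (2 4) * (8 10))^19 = [0, 9, 4, 3, 6, 5, 1, 7, 10, 2, 8] = (1 9 2 4 6)(8 10)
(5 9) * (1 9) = (1 9 5) = [0, 9, 2, 3, 4, 1, 6, 7, 8, 5]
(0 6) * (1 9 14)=(0 6)(1 9 14)=[6, 9, 2, 3, 4, 5, 0, 7, 8, 14, 10, 11, 12, 13, 1]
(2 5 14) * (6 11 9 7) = (2 5 14)(6 11 9 7) = [0, 1, 5, 3, 4, 14, 11, 6, 8, 7, 10, 9, 12, 13, 2]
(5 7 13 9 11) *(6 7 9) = (5 9 11)(6 7 13) = [0, 1, 2, 3, 4, 9, 7, 13, 8, 11, 10, 5, 12, 6]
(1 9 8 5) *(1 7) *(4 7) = (1 9 8 5 4 7) = [0, 9, 2, 3, 7, 4, 6, 1, 5, 8]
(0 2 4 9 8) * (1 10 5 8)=(0 2 4 9 1 10 5 8)=[2, 10, 4, 3, 9, 8, 6, 7, 0, 1, 5]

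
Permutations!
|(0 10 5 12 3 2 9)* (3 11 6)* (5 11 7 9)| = |(0 10 11 6 3 2 5 12 7 9)| = 10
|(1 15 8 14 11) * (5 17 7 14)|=|(1 15 8 5 17 7 14 11)|=8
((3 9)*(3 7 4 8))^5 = (9) = [0, 1, 2, 3, 4, 5, 6, 7, 8, 9]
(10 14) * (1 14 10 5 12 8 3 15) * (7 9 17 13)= (1 14 5 12 8 3 15)(7 9 17 13)= [0, 14, 2, 15, 4, 12, 6, 9, 3, 17, 10, 11, 8, 7, 5, 1, 16, 13]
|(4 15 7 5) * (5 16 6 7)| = 3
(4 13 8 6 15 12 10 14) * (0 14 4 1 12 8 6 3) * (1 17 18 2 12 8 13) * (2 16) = (0 14 17 18 16 2 12 10 4 1 8 3)(6 15 13) = [14, 8, 12, 0, 1, 5, 15, 7, 3, 9, 4, 11, 10, 6, 17, 13, 2, 18, 16]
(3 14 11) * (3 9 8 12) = [0, 1, 2, 14, 4, 5, 6, 7, 12, 8, 10, 9, 3, 13, 11] = (3 14 11 9 8 12)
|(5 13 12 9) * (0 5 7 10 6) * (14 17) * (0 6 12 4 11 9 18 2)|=|(0 5 13 4 11 9 7 10 12 18 2)(14 17)|=22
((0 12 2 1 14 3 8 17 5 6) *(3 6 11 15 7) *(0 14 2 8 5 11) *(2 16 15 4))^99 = (0 16 17 3 2 12 15 11 5 1 8 7 4)(6 14) = [16, 8, 12, 2, 0, 1, 14, 4, 7, 9, 10, 5, 15, 13, 6, 11, 17, 3]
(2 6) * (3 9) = [0, 1, 6, 9, 4, 5, 2, 7, 8, 3] = (2 6)(3 9)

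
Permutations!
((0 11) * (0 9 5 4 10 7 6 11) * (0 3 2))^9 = (4 7 11 5 10 6 9) = [0, 1, 2, 3, 7, 10, 9, 11, 8, 4, 6, 5]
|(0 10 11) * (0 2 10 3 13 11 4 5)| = 8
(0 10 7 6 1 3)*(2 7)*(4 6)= [10, 3, 7, 0, 6, 5, 1, 4, 8, 9, 2]= (0 10 2 7 4 6 1 3)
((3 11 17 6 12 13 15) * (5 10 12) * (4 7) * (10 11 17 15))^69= [0, 1, 2, 5, 7, 3, 15, 4, 8, 9, 10, 17, 12, 13, 14, 6, 16, 11]= (3 5)(4 7)(6 15)(11 17)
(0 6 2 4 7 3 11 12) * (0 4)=(0 6 2)(3 11 12 4 7)=[6, 1, 0, 11, 7, 5, 2, 3, 8, 9, 10, 12, 4]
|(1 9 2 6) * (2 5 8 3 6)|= |(1 9 5 8 3 6)|= 6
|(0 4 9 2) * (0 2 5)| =4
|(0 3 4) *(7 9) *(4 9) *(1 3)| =6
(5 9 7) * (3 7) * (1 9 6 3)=(1 9)(3 7 5 6)=[0, 9, 2, 7, 4, 6, 3, 5, 8, 1]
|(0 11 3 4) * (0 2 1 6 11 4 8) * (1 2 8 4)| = |(0 1 6 11 3 4 8)| = 7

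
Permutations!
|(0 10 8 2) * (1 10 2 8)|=|(0 2)(1 10)|=2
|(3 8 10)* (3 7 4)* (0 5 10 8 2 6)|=|(0 5 10 7 4 3 2 6)|=8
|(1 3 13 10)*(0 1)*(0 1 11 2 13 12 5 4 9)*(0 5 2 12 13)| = 12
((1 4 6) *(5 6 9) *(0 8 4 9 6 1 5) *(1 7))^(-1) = (0 9 1 7 5 6 4 8) = [9, 7, 2, 3, 8, 6, 4, 5, 0, 1]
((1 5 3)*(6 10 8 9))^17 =(1 3 5)(6 10 8 9) =[0, 3, 2, 5, 4, 1, 10, 7, 9, 6, 8]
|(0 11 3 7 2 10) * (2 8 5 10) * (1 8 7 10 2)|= 4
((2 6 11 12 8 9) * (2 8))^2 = (2 11)(6 12) = [0, 1, 11, 3, 4, 5, 12, 7, 8, 9, 10, 2, 6]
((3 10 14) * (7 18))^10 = (18)(3 10 14) = [0, 1, 2, 10, 4, 5, 6, 7, 8, 9, 14, 11, 12, 13, 3, 15, 16, 17, 18]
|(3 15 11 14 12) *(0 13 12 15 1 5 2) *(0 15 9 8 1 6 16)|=|(0 13 12 3 6 16)(1 5 2 15 11 14 9 8)|=24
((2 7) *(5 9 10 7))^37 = [0, 1, 9, 3, 4, 10, 6, 5, 8, 7, 2] = (2 9 7 5 10)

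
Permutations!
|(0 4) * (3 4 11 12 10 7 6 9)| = 9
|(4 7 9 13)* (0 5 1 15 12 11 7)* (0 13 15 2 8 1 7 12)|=30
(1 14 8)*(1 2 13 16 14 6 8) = (1 6 8 2 13 16 14) = [0, 6, 13, 3, 4, 5, 8, 7, 2, 9, 10, 11, 12, 16, 1, 15, 14]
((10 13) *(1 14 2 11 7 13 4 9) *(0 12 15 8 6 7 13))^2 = (0 15 6)(1 2 13 4)(7 12 8)(9 14 11 10) = [15, 2, 13, 3, 1, 5, 0, 12, 7, 14, 9, 10, 8, 4, 11, 6]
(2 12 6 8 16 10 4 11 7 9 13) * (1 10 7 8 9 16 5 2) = (1 10 4 11 8 5 2 12 6 9 13)(7 16) = [0, 10, 12, 3, 11, 2, 9, 16, 5, 13, 4, 8, 6, 1, 14, 15, 7]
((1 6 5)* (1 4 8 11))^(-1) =(1 11 8 4 5 6) =[0, 11, 2, 3, 5, 6, 1, 7, 4, 9, 10, 8]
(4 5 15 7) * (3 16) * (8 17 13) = [0, 1, 2, 16, 5, 15, 6, 4, 17, 9, 10, 11, 12, 8, 14, 7, 3, 13] = (3 16)(4 5 15 7)(8 17 13)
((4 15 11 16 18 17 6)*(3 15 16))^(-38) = (3 15 11)(4 18 6 16 17) = [0, 1, 2, 15, 18, 5, 16, 7, 8, 9, 10, 3, 12, 13, 14, 11, 17, 4, 6]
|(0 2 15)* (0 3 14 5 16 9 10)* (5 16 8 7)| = |(0 2 15 3 14 16 9 10)(5 8 7)| = 24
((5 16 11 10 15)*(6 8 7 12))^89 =(5 15 10 11 16)(6 8 7 12) =[0, 1, 2, 3, 4, 15, 8, 12, 7, 9, 11, 16, 6, 13, 14, 10, 5]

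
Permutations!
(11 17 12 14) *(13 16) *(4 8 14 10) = (4 8 14 11 17 12 10)(13 16) = [0, 1, 2, 3, 8, 5, 6, 7, 14, 9, 4, 17, 10, 16, 11, 15, 13, 12]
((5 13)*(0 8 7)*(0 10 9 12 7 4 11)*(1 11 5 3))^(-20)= (0 13)(1 4)(3 8)(5 11)= [13, 4, 2, 8, 1, 11, 6, 7, 3, 9, 10, 5, 12, 0]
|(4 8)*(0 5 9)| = |(0 5 9)(4 8)| = 6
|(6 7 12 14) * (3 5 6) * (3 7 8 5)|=|(5 6 8)(7 12 14)|=3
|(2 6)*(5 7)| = 2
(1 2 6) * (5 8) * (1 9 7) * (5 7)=[0, 2, 6, 3, 4, 8, 9, 1, 7, 5]=(1 2 6 9 5 8 7)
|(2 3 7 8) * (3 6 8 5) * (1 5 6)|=7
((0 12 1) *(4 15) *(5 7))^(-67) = (0 1 12)(4 15)(5 7) = [1, 12, 2, 3, 15, 7, 6, 5, 8, 9, 10, 11, 0, 13, 14, 4]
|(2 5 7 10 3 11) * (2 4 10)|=12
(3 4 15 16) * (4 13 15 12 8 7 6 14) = (3 13 15 16)(4 12 8 7 6 14) = [0, 1, 2, 13, 12, 5, 14, 6, 7, 9, 10, 11, 8, 15, 4, 16, 3]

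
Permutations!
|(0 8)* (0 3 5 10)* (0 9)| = |(0 8 3 5 10 9)| = 6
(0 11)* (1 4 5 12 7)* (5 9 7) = (0 11)(1 4 9 7)(5 12) = [11, 4, 2, 3, 9, 12, 6, 1, 8, 7, 10, 0, 5]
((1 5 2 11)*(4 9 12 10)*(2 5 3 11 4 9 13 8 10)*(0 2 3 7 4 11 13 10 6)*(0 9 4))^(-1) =(0 7 1 11 2)(3 12 9 6 8 13)(4 10) =[7, 11, 0, 12, 10, 5, 8, 1, 13, 6, 4, 2, 9, 3]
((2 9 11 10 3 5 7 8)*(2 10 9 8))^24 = (11) = [0, 1, 2, 3, 4, 5, 6, 7, 8, 9, 10, 11]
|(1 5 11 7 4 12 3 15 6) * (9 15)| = 10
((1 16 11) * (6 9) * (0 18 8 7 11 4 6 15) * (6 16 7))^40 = [9, 7, 2, 3, 4, 5, 18, 11, 0, 8, 10, 1, 12, 13, 14, 6, 16, 17, 15] = (0 9 8)(1 7 11)(6 18 15)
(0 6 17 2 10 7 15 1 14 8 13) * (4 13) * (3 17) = [6, 14, 10, 17, 13, 5, 3, 15, 4, 9, 7, 11, 12, 0, 8, 1, 16, 2] = (0 6 3 17 2 10 7 15 1 14 8 4 13)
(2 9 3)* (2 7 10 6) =(2 9 3 7 10 6) =[0, 1, 9, 7, 4, 5, 2, 10, 8, 3, 6]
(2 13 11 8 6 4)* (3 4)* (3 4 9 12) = (2 13 11 8 6 4)(3 9 12) = [0, 1, 13, 9, 2, 5, 4, 7, 6, 12, 10, 8, 3, 11]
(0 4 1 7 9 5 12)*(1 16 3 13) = (0 4 16 3 13 1 7 9 5 12) = [4, 7, 2, 13, 16, 12, 6, 9, 8, 5, 10, 11, 0, 1, 14, 15, 3]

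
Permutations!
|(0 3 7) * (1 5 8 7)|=6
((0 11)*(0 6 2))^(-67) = [11, 1, 0, 3, 4, 5, 2, 7, 8, 9, 10, 6] = (0 11 6 2)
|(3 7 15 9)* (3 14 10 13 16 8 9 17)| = |(3 7 15 17)(8 9 14 10 13 16)| = 12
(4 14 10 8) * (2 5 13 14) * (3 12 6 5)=[0, 1, 3, 12, 2, 13, 5, 7, 4, 9, 8, 11, 6, 14, 10]=(2 3 12 6 5 13 14 10 8 4)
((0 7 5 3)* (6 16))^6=(16)(0 5)(3 7)=[5, 1, 2, 7, 4, 0, 6, 3, 8, 9, 10, 11, 12, 13, 14, 15, 16]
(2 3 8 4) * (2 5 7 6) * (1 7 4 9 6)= (1 7)(2 3 8 9 6)(4 5)= [0, 7, 3, 8, 5, 4, 2, 1, 9, 6]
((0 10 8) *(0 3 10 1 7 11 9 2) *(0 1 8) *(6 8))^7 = (0 8 10 6 3)(1 11 2 7 9) = [8, 11, 7, 0, 4, 5, 3, 9, 10, 1, 6, 2]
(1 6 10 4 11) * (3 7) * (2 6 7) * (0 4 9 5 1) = (0 4 11)(1 7 3 2 6 10 9 5) = [4, 7, 6, 2, 11, 1, 10, 3, 8, 5, 9, 0]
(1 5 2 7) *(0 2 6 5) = (0 2 7 1)(5 6) = [2, 0, 7, 3, 4, 6, 5, 1]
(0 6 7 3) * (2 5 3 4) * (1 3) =(0 6 7 4 2 5 1 3) =[6, 3, 5, 0, 2, 1, 7, 4]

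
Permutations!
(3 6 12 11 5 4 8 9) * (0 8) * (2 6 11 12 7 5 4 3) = (12)(0 8 9 2 6 7 5 3 11 4) = [8, 1, 6, 11, 0, 3, 7, 5, 9, 2, 10, 4, 12]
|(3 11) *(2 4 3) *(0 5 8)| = |(0 5 8)(2 4 3 11)| = 12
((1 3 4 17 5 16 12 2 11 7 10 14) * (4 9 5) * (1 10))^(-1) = [0, 7, 12, 1, 17, 9, 6, 11, 8, 3, 14, 2, 16, 13, 10, 15, 5, 4] = (1 7 11 2 12 16 5 9 3)(4 17)(10 14)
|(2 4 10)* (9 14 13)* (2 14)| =|(2 4 10 14 13 9)| =6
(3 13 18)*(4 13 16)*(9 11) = [0, 1, 2, 16, 13, 5, 6, 7, 8, 11, 10, 9, 12, 18, 14, 15, 4, 17, 3] = (3 16 4 13 18)(9 11)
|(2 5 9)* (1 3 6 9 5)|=|(1 3 6 9 2)|=5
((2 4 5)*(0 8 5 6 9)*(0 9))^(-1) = (9)(0 6 4 2 5 8) = [6, 1, 5, 3, 2, 8, 4, 7, 0, 9]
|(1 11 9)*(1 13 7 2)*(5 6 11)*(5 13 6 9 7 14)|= 9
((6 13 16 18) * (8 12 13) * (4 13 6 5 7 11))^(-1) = (4 11 7 5 18 16 13)(6 12 8) = [0, 1, 2, 3, 11, 18, 12, 5, 6, 9, 10, 7, 8, 4, 14, 15, 13, 17, 16]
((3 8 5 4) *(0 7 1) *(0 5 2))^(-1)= [2, 7, 8, 4, 5, 1, 6, 0, 3]= (0 2 8 3 4 5 1 7)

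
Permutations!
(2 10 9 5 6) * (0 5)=(0 5 6 2 10 9)=[5, 1, 10, 3, 4, 6, 2, 7, 8, 0, 9]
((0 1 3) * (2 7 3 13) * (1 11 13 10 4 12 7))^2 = (0 13 1 4 7)(2 10 12 3 11) = [13, 4, 10, 11, 7, 5, 6, 0, 8, 9, 12, 2, 3, 1]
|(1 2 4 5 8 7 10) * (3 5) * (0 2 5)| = 20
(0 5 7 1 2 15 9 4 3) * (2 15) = [5, 15, 2, 0, 3, 7, 6, 1, 8, 4, 10, 11, 12, 13, 14, 9] = (0 5 7 1 15 9 4 3)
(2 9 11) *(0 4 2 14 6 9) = (0 4 2)(6 9 11 14) = [4, 1, 0, 3, 2, 5, 9, 7, 8, 11, 10, 14, 12, 13, 6]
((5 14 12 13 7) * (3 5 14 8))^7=[0, 1, 2, 5, 4, 8, 6, 13, 3, 9, 10, 11, 14, 12, 7]=(3 5 8)(7 13 12 14)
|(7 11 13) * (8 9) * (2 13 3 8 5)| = |(2 13 7 11 3 8 9 5)| = 8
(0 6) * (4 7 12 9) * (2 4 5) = [6, 1, 4, 3, 7, 2, 0, 12, 8, 5, 10, 11, 9] = (0 6)(2 4 7 12 9 5)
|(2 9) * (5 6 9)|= |(2 5 6 9)|= 4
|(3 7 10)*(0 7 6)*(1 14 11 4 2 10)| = |(0 7 1 14 11 4 2 10 3 6)| = 10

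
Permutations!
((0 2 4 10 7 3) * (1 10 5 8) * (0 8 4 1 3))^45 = (10)(3 8)(4 5) = [0, 1, 2, 8, 5, 4, 6, 7, 3, 9, 10]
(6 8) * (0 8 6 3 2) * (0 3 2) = [8, 1, 3, 0, 4, 5, 6, 7, 2] = (0 8 2 3)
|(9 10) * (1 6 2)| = 6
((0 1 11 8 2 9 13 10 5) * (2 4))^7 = (0 13 4 1 10 2 11 5 9 8) = [13, 10, 11, 3, 1, 9, 6, 7, 0, 8, 2, 5, 12, 4]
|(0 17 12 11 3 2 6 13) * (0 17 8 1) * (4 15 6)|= 9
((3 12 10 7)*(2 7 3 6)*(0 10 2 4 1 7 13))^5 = (0 13 2 12 3 10)(1 7 6 4) = [13, 7, 12, 10, 1, 5, 4, 6, 8, 9, 0, 11, 3, 2]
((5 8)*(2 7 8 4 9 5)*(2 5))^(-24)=(9)=[0, 1, 2, 3, 4, 5, 6, 7, 8, 9]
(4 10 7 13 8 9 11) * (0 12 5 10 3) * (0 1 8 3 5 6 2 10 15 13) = (0 12 6 2 10 7)(1 8 9 11 4 5 15 13 3) = [12, 8, 10, 1, 5, 15, 2, 0, 9, 11, 7, 4, 6, 3, 14, 13]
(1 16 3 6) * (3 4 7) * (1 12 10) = (1 16 4 7 3 6 12 10) = [0, 16, 2, 6, 7, 5, 12, 3, 8, 9, 1, 11, 10, 13, 14, 15, 4]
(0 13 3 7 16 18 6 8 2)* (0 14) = (0 13 3 7 16 18 6 8 2 14) = [13, 1, 14, 7, 4, 5, 8, 16, 2, 9, 10, 11, 12, 3, 0, 15, 18, 17, 6]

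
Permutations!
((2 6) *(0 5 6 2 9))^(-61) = (0 9 6 5) = [9, 1, 2, 3, 4, 0, 5, 7, 8, 6]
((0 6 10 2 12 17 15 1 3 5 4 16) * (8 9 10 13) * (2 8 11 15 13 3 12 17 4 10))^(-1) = (0 16 4 12 1 15 11 13 17 2 9 8 10 5 3 6) = [16, 15, 9, 6, 12, 3, 0, 7, 10, 8, 5, 13, 1, 17, 14, 11, 4, 2]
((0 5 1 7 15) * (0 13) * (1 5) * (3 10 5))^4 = (0 13 15 7 1)(3 10 5) = [13, 0, 2, 10, 4, 3, 6, 1, 8, 9, 5, 11, 12, 15, 14, 7]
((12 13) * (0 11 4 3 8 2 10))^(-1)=[10, 1, 8, 4, 11, 5, 6, 7, 3, 9, 2, 0, 13, 12]=(0 10 2 8 3 4 11)(12 13)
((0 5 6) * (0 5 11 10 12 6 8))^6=(0 8 5 6 12 10 11)=[8, 1, 2, 3, 4, 6, 12, 7, 5, 9, 11, 0, 10]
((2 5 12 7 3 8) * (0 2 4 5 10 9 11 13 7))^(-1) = (0 12 5 4 8 3 7 13 11 9 10 2) = [12, 1, 0, 7, 8, 4, 6, 13, 3, 10, 2, 9, 5, 11]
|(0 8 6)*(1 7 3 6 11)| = 7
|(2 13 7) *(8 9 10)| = |(2 13 7)(8 9 10)| = 3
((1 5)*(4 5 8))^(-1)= (1 5 4 8)= [0, 5, 2, 3, 8, 4, 6, 7, 1]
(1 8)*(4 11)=(1 8)(4 11)=[0, 8, 2, 3, 11, 5, 6, 7, 1, 9, 10, 4]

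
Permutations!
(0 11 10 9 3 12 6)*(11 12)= (0 12 6)(3 11 10 9)= [12, 1, 2, 11, 4, 5, 0, 7, 8, 3, 9, 10, 6]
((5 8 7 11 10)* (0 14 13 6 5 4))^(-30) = (14) = [0, 1, 2, 3, 4, 5, 6, 7, 8, 9, 10, 11, 12, 13, 14]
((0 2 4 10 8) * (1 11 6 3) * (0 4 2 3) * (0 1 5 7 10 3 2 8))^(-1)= (0 10 7 5 3 4 8 2)(1 6 11)= [10, 6, 0, 4, 8, 3, 11, 5, 2, 9, 7, 1]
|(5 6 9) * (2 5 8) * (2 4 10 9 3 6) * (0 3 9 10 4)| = 10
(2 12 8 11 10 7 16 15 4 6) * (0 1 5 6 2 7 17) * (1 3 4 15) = [3, 5, 12, 4, 2, 6, 7, 16, 11, 9, 17, 10, 8, 13, 14, 15, 1, 0] = (0 3 4 2 12 8 11 10 17)(1 5 6 7 16)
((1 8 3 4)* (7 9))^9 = (1 8 3 4)(7 9) = [0, 8, 2, 4, 1, 5, 6, 9, 3, 7]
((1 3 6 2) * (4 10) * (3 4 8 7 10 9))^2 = (1 9 6)(2 4 3)(7 8 10) = [0, 9, 4, 2, 3, 5, 1, 8, 10, 6, 7]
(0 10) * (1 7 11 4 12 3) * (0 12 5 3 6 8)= (0 10 12 6 8)(1 7 11 4 5 3)= [10, 7, 2, 1, 5, 3, 8, 11, 0, 9, 12, 4, 6]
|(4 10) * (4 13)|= |(4 10 13)|= 3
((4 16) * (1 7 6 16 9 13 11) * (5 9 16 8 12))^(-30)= (16)(1 9 8)(5 6 11)(7 13 12)= [0, 9, 2, 3, 4, 6, 11, 13, 1, 8, 10, 5, 7, 12, 14, 15, 16]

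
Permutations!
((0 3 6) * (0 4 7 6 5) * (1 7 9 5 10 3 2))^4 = (10)(0 6)(1 9)(2 4)(5 7) = [6, 9, 4, 3, 2, 7, 0, 5, 8, 1, 10]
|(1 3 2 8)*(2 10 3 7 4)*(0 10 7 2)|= 15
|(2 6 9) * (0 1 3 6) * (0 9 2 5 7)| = |(0 1 3 6 2 9 5 7)| = 8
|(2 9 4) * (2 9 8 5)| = |(2 8 5)(4 9)| = 6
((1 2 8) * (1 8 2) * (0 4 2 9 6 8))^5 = (0 8 6 9 2 4) = [8, 1, 4, 3, 0, 5, 9, 7, 6, 2]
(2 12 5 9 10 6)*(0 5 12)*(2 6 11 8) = (12)(0 5 9 10 11 8 2) = [5, 1, 0, 3, 4, 9, 6, 7, 2, 10, 11, 8, 12]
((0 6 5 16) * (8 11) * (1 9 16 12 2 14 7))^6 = [7, 12, 0, 3, 4, 9, 1, 5, 8, 2, 10, 11, 16, 13, 6, 15, 14] = (0 7 5 9 2)(1 12 16 14 6)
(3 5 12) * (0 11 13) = (0 11 13)(3 5 12) = [11, 1, 2, 5, 4, 12, 6, 7, 8, 9, 10, 13, 3, 0]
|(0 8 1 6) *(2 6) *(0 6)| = |(0 8 1 2)| = 4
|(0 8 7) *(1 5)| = 6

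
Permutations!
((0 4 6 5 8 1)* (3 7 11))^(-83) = (0 4 6 5 8 1)(3 7 11) = [4, 0, 2, 7, 6, 8, 5, 11, 1, 9, 10, 3]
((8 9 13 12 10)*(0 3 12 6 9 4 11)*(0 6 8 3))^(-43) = (3 10 12)(4 8 13 9 6 11) = [0, 1, 2, 10, 8, 5, 11, 7, 13, 6, 12, 4, 3, 9]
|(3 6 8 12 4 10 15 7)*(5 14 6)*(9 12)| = |(3 5 14 6 8 9 12 4 10 15 7)| = 11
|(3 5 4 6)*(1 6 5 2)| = |(1 6 3 2)(4 5)| = 4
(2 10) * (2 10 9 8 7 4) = (10)(2 9 8 7 4) = [0, 1, 9, 3, 2, 5, 6, 4, 7, 8, 10]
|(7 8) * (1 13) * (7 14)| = 6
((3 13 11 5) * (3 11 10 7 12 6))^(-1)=[0, 1, 2, 6, 4, 11, 12, 10, 8, 9, 13, 5, 7, 3]=(3 6 12 7 10 13)(5 11)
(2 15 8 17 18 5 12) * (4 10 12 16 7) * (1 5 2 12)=(1 5 16 7 4 10)(2 15 8 17 18)=[0, 5, 15, 3, 10, 16, 6, 4, 17, 9, 1, 11, 12, 13, 14, 8, 7, 18, 2]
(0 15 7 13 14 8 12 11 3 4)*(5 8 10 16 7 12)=(0 15 12 11 3 4)(5 8)(7 13 14 10 16)=[15, 1, 2, 4, 0, 8, 6, 13, 5, 9, 16, 3, 11, 14, 10, 12, 7]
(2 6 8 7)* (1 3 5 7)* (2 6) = (1 3 5 7 6 8) = [0, 3, 2, 5, 4, 7, 8, 6, 1]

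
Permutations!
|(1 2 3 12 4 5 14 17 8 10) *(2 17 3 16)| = |(1 17 8 10)(2 16)(3 12 4 5 14)| = 20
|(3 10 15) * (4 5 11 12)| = |(3 10 15)(4 5 11 12)| = 12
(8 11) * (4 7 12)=(4 7 12)(8 11)=[0, 1, 2, 3, 7, 5, 6, 12, 11, 9, 10, 8, 4]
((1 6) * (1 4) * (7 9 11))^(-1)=[0, 4, 2, 3, 6, 5, 1, 11, 8, 7, 10, 9]=(1 4 6)(7 11 9)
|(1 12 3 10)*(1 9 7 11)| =7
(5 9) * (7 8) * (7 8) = [0, 1, 2, 3, 4, 9, 6, 7, 8, 5] = (5 9)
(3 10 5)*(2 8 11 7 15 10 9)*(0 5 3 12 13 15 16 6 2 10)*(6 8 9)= (0 5 12 13 15)(2 9 10 3 6)(7 16 8 11)= [5, 1, 9, 6, 4, 12, 2, 16, 11, 10, 3, 7, 13, 15, 14, 0, 8]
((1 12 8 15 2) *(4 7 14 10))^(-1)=(1 2 15 8 12)(4 10 14 7)=[0, 2, 15, 3, 10, 5, 6, 4, 12, 9, 14, 11, 1, 13, 7, 8]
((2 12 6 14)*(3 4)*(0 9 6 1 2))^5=[9, 12, 1, 4, 3, 5, 14, 7, 8, 6, 10, 11, 2, 13, 0]=(0 9 6 14)(1 12 2)(3 4)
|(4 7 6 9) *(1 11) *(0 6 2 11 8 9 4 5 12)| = 11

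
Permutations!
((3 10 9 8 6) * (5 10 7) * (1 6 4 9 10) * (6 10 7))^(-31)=(1 10 7 5)(3 6)(4 8 9)=[0, 10, 2, 6, 8, 1, 3, 5, 9, 4, 7]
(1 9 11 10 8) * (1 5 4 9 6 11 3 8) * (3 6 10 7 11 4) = [0, 10, 2, 8, 9, 3, 4, 11, 5, 6, 1, 7] = (1 10)(3 8 5)(4 9 6)(7 11)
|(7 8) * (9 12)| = 2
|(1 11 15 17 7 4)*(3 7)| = 7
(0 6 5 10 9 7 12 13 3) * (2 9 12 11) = (0 6 5 10 12 13 3)(2 9 7 11) = [6, 1, 9, 0, 4, 10, 5, 11, 8, 7, 12, 2, 13, 3]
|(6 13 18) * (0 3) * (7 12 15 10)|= |(0 3)(6 13 18)(7 12 15 10)|= 12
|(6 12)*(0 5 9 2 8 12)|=7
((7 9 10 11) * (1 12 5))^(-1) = (1 5 12)(7 11 10 9) = [0, 5, 2, 3, 4, 12, 6, 11, 8, 7, 9, 10, 1]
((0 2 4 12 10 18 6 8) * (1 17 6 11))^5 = [18, 2, 11, 3, 1, 5, 12, 7, 10, 9, 6, 0, 17, 13, 14, 15, 16, 4, 8] = (0 18 8 10 6 12 17 4 1 2 11)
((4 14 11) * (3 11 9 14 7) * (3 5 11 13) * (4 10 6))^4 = (14)(4 10 5)(6 11 7) = [0, 1, 2, 3, 10, 4, 11, 6, 8, 9, 5, 7, 12, 13, 14]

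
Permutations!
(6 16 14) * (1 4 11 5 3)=(1 4 11 5 3)(6 16 14)=[0, 4, 2, 1, 11, 3, 16, 7, 8, 9, 10, 5, 12, 13, 6, 15, 14]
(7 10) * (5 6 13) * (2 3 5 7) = (2 3 5 6 13 7 10) = [0, 1, 3, 5, 4, 6, 13, 10, 8, 9, 2, 11, 12, 7]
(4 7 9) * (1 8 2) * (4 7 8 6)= (1 6 4 8 2)(7 9)= [0, 6, 1, 3, 8, 5, 4, 9, 2, 7]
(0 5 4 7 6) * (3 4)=(0 5 3 4 7 6)=[5, 1, 2, 4, 7, 3, 0, 6]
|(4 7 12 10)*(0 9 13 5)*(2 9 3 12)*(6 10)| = 11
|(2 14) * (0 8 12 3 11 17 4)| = |(0 8 12 3 11 17 4)(2 14)| = 14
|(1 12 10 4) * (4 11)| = 5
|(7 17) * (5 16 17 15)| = |(5 16 17 7 15)| = 5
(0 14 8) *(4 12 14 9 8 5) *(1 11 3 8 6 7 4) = (0 9 6 7 4 12 14 5 1 11 3 8) = [9, 11, 2, 8, 12, 1, 7, 4, 0, 6, 10, 3, 14, 13, 5]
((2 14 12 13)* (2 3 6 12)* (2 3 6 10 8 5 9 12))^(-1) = (2 6 13 12 9 5 8 10 3 14) = [0, 1, 6, 14, 4, 8, 13, 7, 10, 5, 3, 11, 9, 12, 2]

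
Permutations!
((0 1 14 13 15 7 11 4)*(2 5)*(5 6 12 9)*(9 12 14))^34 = [11, 4, 9, 3, 7, 1, 5, 13, 8, 0, 10, 15, 12, 6, 2, 14] = (0 11 15 14 2 9)(1 4 7 13 6 5)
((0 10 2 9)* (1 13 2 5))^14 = (13) = [0, 1, 2, 3, 4, 5, 6, 7, 8, 9, 10, 11, 12, 13]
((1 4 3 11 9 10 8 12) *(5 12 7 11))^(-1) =[0, 12, 2, 4, 1, 3, 6, 8, 10, 11, 9, 7, 5] =(1 12 5 3 4)(7 8 10 9 11)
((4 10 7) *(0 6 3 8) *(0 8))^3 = (10) = [0, 1, 2, 3, 4, 5, 6, 7, 8, 9, 10]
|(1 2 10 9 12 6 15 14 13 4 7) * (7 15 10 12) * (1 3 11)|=36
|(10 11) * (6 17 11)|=|(6 17 11 10)|=4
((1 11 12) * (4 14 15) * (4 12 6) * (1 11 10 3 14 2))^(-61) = [0, 2, 4, 10, 6, 5, 11, 7, 8, 9, 1, 12, 15, 13, 3, 14] = (1 2 4 6 11 12 15 14 3 10)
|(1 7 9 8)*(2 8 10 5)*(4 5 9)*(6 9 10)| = 6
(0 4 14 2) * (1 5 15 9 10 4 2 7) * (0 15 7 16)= (0 2 15 9 10 4 14 16)(1 5 7)= [2, 5, 15, 3, 14, 7, 6, 1, 8, 10, 4, 11, 12, 13, 16, 9, 0]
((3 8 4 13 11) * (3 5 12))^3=[0, 1, 2, 13, 5, 8, 6, 7, 11, 9, 10, 3, 4, 12]=(3 13 12 4 5 8 11)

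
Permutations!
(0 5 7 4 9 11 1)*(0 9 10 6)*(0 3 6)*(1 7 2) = (0 5 2 1 9 11 7 4 10)(3 6) = [5, 9, 1, 6, 10, 2, 3, 4, 8, 11, 0, 7]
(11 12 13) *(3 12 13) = [0, 1, 2, 12, 4, 5, 6, 7, 8, 9, 10, 13, 3, 11] = (3 12)(11 13)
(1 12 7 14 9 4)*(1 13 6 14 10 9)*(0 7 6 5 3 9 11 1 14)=(14)(0 7 10 11 1 12 6)(3 9 4 13 5)=[7, 12, 2, 9, 13, 3, 0, 10, 8, 4, 11, 1, 6, 5, 14]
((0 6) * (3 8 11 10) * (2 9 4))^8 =(11)(2 4 9) =[0, 1, 4, 3, 9, 5, 6, 7, 8, 2, 10, 11]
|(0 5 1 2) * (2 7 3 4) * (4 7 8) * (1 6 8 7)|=6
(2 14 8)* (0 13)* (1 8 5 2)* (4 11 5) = (0 13)(1 8)(2 14 4 11 5) = [13, 8, 14, 3, 11, 2, 6, 7, 1, 9, 10, 5, 12, 0, 4]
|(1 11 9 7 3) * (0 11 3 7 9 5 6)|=4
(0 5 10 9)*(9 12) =(0 5 10 12 9) =[5, 1, 2, 3, 4, 10, 6, 7, 8, 0, 12, 11, 9]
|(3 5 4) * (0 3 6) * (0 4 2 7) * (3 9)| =6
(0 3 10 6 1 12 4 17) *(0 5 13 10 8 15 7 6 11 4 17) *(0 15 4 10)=(0 3 8 4 15 7 6 1 12 17 5 13)(10 11)=[3, 12, 2, 8, 15, 13, 1, 6, 4, 9, 11, 10, 17, 0, 14, 7, 16, 5]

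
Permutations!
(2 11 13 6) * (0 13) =(0 13 6 2 11) =[13, 1, 11, 3, 4, 5, 2, 7, 8, 9, 10, 0, 12, 6]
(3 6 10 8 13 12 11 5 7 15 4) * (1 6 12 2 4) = (1 6 10 8 13 2 4 3 12 11 5 7 15) = [0, 6, 4, 12, 3, 7, 10, 15, 13, 9, 8, 5, 11, 2, 14, 1]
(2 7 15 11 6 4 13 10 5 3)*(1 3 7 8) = [0, 3, 8, 2, 13, 7, 4, 15, 1, 9, 5, 6, 12, 10, 14, 11] = (1 3 2 8)(4 13 10 5 7 15 11 6)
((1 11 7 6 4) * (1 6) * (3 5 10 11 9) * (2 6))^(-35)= [0, 1, 6, 3, 2, 5, 4, 7, 8, 9, 10, 11]= (11)(2 6 4)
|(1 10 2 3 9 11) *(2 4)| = 7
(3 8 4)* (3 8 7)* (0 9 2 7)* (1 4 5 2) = (0 9 1 4 8 5 2 7 3) = [9, 4, 7, 0, 8, 2, 6, 3, 5, 1]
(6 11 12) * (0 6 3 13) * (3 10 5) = (0 6 11 12 10 5 3 13) = [6, 1, 2, 13, 4, 3, 11, 7, 8, 9, 5, 12, 10, 0]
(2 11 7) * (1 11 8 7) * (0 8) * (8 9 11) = (0 9 11 1 8 7 2) = [9, 8, 0, 3, 4, 5, 6, 2, 7, 11, 10, 1]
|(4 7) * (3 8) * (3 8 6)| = 2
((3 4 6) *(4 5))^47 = (3 6 4 5) = [0, 1, 2, 6, 5, 3, 4]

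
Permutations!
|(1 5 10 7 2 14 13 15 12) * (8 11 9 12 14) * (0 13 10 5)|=|(0 13 15 14 10 7 2 8 11 9 12 1)|=12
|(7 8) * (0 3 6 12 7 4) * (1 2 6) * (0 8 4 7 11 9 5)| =9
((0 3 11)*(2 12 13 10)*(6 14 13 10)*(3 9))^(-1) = (0 11 3 9)(2 10 12)(6 13 14) = [11, 1, 10, 9, 4, 5, 13, 7, 8, 0, 12, 3, 2, 14, 6]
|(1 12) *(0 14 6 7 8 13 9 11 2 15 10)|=|(0 14 6 7 8 13 9 11 2 15 10)(1 12)|=22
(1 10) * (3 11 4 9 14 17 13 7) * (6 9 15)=(1 10)(3 11 4 15 6 9 14 17 13 7)=[0, 10, 2, 11, 15, 5, 9, 3, 8, 14, 1, 4, 12, 7, 17, 6, 16, 13]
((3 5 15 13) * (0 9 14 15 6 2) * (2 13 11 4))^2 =(0 14 11 2 9 15 4)(3 6)(5 13) =[14, 1, 9, 6, 0, 13, 3, 7, 8, 15, 10, 2, 12, 5, 11, 4]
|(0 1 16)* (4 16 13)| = |(0 1 13 4 16)| = 5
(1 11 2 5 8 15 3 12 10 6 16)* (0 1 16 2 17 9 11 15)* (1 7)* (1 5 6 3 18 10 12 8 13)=(0 7 5 13 1 15 18 10 3 8)(2 6)(9 11 17)=[7, 15, 6, 8, 4, 13, 2, 5, 0, 11, 3, 17, 12, 1, 14, 18, 16, 9, 10]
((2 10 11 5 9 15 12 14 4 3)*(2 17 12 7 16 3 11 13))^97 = (2 10 13)(3 7 9 11 14 17 16 15 5 4 12) = [0, 1, 10, 7, 12, 4, 6, 9, 8, 11, 13, 14, 3, 2, 17, 5, 15, 16]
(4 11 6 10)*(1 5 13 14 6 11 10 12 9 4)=(1 5 13 14 6 12 9 4 10)=[0, 5, 2, 3, 10, 13, 12, 7, 8, 4, 1, 11, 9, 14, 6]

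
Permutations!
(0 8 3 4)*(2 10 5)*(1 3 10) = (0 8 10 5 2 1 3 4) = [8, 3, 1, 4, 0, 2, 6, 7, 10, 9, 5]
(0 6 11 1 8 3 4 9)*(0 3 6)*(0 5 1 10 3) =(0 5 1 8 6 11 10 3 4 9) =[5, 8, 2, 4, 9, 1, 11, 7, 6, 0, 3, 10]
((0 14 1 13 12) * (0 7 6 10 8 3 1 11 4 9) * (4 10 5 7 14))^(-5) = (0 4 9)(1 14 8 13 11 3 12 10)(5 7 6) = [4, 14, 2, 12, 9, 7, 5, 6, 13, 0, 1, 3, 10, 11, 8]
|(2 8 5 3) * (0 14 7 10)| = |(0 14 7 10)(2 8 5 3)| = 4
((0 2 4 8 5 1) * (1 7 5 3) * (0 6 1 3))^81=(0 2 4 8)(1 6)(5 7)=[2, 6, 4, 3, 8, 7, 1, 5, 0]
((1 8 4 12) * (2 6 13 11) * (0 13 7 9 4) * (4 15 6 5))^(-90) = (6 9)(7 15) = [0, 1, 2, 3, 4, 5, 9, 15, 8, 6, 10, 11, 12, 13, 14, 7]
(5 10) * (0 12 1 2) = (0 12 1 2)(5 10) = [12, 2, 0, 3, 4, 10, 6, 7, 8, 9, 5, 11, 1]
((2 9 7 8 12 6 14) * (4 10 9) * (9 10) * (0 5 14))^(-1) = (0 6 12 8 7 9 4 2 14 5) = [6, 1, 14, 3, 2, 0, 12, 9, 7, 4, 10, 11, 8, 13, 5]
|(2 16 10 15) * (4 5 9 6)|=4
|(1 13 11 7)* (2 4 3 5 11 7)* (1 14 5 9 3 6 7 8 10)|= 28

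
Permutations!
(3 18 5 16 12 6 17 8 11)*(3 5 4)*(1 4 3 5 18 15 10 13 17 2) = (1 4 5 16 12 6 2)(3 15 10 13 17 8 11 18) = [0, 4, 1, 15, 5, 16, 2, 7, 11, 9, 13, 18, 6, 17, 14, 10, 12, 8, 3]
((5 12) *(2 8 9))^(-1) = [0, 1, 9, 3, 4, 12, 6, 7, 2, 8, 10, 11, 5] = (2 9 8)(5 12)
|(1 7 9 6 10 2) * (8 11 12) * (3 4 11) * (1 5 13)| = |(1 7 9 6 10 2 5 13)(3 4 11 12 8)| = 40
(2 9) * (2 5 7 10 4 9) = [0, 1, 2, 3, 9, 7, 6, 10, 8, 5, 4] = (4 9 5 7 10)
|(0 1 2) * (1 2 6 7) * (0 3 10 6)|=7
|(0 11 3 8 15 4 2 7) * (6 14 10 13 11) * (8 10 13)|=12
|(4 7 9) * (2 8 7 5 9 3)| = 12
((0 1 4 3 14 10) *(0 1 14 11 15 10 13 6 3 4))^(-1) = (0 1 10 15 11 3 6 13 14) = [1, 10, 2, 6, 4, 5, 13, 7, 8, 9, 15, 3, 12, 14, 0, 11]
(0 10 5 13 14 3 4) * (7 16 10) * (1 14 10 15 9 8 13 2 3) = (0 7 16 15 9 8 13 10 5 2 3 4)(1 14) = [7, 14, 3, 4, 0, 2, 6, 16, 13, 8, 5, 11, 12, 10, 1, 9, 15]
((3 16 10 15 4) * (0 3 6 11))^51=(0 10 6 3 15 11 16 4)=[10, 1, 2, 15, 0, 5, 3, 7, 8, 9, 6, 16, 12, 13, 14, 11, 4]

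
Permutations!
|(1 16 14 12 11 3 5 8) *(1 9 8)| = |(1 16 14 12 11 3 5)(8 9)| = 14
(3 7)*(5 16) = (3 7)(5 16) = [0, 1, 2, 7, 4, 16, 6, 3, 8, 9, 10, 11, 12, 13, 14, 15, 5]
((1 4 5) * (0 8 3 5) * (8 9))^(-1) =(0 4 1 5 3 8 9) =[4, 5, 2, 8, 1, 3, 6, 7, 9, 0]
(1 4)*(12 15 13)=(1 4)(12 15 13)=[0, 4, 2, 3, 1, 5, 6, 7, 8, 9, 10, 11, 15, 12, 14, 13]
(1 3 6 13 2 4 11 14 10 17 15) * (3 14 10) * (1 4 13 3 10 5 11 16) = (1 14 10 17 15 4 16)(2 13)(3 6)(5 11) = [0, 14, 13, 6, 16, 11, 3, 7, 8, 9, 17, 5, 12, 2, 10, 4, 1, 15]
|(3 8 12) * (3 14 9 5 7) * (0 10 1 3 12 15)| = 30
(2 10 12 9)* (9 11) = (2 10 12 11 9) = [0, 1, 10, 3, 4, 5, 6, 7, 8, 2, 12, 9, 11]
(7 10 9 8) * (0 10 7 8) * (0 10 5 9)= [5, 1, 2, 3, 4, 9, 6, 7, 8, 10, 0]= (0 5 9 10)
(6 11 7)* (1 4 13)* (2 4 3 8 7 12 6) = (1 3 8 7 2 4 13)(6 11 12) = [0, 3, 4, 8, 13, 5, 11, 2, 7, 9, 10, 12, 6, 1]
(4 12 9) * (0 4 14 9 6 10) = (0 4 12 6 10)(9 14) = [4, 1, 2, 3, 12, 5, 10, 7, 8, 14, 0, 11, 6, 13, 9]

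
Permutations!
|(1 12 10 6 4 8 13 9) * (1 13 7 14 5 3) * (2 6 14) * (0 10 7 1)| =70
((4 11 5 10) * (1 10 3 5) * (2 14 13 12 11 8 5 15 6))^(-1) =[0, 11, 6, 5, 10, 8, 15, 7, 4, 9, 1, 12, 13, 14, 2, 3] =(1 11 12 13 14 2 6 15 3 5 8 4 10)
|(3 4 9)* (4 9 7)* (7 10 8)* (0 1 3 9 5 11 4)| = |(0 1 3 5 11 4 10 8 7)| = 9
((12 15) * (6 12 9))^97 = (6 12 15 9) = [0, 1, 2, 3, 4, 5, 12, 7, 8, 6, 10, 11, 15, 13, 14, 9]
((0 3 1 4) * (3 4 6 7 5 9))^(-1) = (0 4)(1 3 9 5 7 6) = [4, 3, 2, 9, 0, 7, 1, 6, 8, 5]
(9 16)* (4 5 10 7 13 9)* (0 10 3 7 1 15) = (0 10 1 15)(3 7 13 9 16 4 5) = [10, 15, 2, 7, 5, 3, 6, 13, 8, 16, 1, 11, 12, 9, 14, 0, 4]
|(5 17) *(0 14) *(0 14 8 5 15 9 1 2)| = 8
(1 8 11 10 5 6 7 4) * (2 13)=(1 8 11 10 5 6 7 4)(2 13)=[0, 8, 13, 3, 1, 6, 7, 4, 11, 9, 5, 10, 12, 2]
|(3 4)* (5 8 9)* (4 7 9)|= 6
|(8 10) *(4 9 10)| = |(4 9 10 8)| = 4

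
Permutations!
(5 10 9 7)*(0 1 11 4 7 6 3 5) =(0 1 11 4 7)(3 5 10 9 6) =[1, 11, 2, 5, 7, 10, 3, 0, 8, 6, 9, 4]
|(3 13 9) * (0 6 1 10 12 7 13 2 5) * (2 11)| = |(0 6 1 10 12 7 13 9 3 11 2 5)| = 12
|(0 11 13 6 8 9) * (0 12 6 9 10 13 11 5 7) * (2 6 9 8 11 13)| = |(0 5 7)(2 6 11 13 8 10)(9 12)| = 6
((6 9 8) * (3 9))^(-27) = [0, 1, 2, 9, 4, 5, 3, 7, 6, 8] = (3 9 8 6)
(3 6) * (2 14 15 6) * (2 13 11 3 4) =(2 14 15 6 4)(3 13 11) =[0, 1, 14, 13, 2, 5, 4, 7, 8, 9, 10, 3, 12, 11, 15, 6]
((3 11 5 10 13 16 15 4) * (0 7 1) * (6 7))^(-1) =(0 1 7 6)(3 4 15 16 13 10 5 11) =[1, 7, 2, 4, 15, 11, 0, 6, 8, 9, 5, 3, 12, 10, 14, 16, 13]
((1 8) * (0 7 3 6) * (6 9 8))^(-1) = (0 6 1 8 9 3 7) = [6, 8, 2, 7, 4, 5, 1, 0, 9, 3]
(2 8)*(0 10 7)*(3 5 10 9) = (0 9 3 5 10 7)(2 8) = [9, 1, 8, 5, 4, 10, 6, 0, 2, 3, 7]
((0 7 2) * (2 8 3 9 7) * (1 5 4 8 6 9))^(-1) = (0 2)(1 3 8 4 5)(6 7 9) = [2, 3, 0, 8, 5, 1, 7, 9, 4, 6]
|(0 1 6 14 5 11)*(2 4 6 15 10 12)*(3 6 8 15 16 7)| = |(0 1 16 7 3 6 14 5 11)(2 4 8 15 10 12)| = 18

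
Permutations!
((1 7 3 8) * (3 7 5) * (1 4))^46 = (1 5 3 8 4) = [0, 5, 2, 8, 1, 3, 6, 7, 4]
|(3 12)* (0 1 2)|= 6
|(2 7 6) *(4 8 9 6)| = |(2 7 4 8 9 6)| = 6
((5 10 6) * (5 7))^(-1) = (5 7 6 10) = [0, 1, 2, 3, 4, 7, 10, 6, 8, 9, 5]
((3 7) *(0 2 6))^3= (3 7)= [0, 1, 2, 7, 4, 5, 6, 3]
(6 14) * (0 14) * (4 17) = [14, 1, 2, 3, 17, 5, 0, 7, 8, 9, 10, 11, 12, 13, 6, 15, 16, 4] = (0 14 6)(4 17)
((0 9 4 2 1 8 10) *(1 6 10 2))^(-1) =(0 10 6 2 8 1 4 9) =[10, 4, 8, 3, 9, 5, 2, 7, 1, 0, 6]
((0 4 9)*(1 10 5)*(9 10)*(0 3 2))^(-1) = (0 2 3 9 1 5 10 4) = [2, 5, 3, 9, 0, 10, 6, 7, 8, 1, 4]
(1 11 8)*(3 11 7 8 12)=(1 7 8)(3 11 12)=[0, 7, 2, 11, 4, 5, 6, 8, 1, 9, 10, 12, 3]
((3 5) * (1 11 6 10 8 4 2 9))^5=(1 4 6 9 8 11 2 10)(3 5)=[0, 4, 10, 5, 6, 3, 9, 7, 11, 8, 1, 2]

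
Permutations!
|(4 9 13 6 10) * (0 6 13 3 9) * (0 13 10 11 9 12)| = 6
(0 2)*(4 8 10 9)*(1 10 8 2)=(0 1 10 9 4 2)=[1, 10, 0, 3, 2, 5, 6, 7, 8, 4, 9]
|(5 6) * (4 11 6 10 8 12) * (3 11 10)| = |(3 11 6 5)(4 10 8 12)| = 4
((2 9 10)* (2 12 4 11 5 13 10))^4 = (4 10 5)(11 12 13) = [0, 1, 2, 3, 10, 4, 6, 7, 8, 9, 5, 12, 13, 11]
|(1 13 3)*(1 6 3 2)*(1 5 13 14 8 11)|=|(1 14 8 11)(2 5 13)(3 6)|=12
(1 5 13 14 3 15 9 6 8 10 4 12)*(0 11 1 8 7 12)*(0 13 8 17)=[11, 5, 2, 15, 13, 8, 7, 12, 10, 6, 4, 1, 17, 14, 3, 9, 16, 0]=(0 11 1 5 8 10 4 13 14 3 15 9 6 7 12 17)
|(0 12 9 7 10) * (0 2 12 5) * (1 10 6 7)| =10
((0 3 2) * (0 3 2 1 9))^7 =[3, 0, 1, 9, 4, 5, 6, 7, 8, 2] =(0 3 9 2 1)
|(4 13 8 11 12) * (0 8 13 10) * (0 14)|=7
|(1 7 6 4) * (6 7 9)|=4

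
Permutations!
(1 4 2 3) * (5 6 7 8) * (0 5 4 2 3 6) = [5, 2, 6, 1, 3, 0, 7, 8, 4] = (0 5)(1 2 6 7 8 4 3)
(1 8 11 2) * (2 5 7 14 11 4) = (1 8 4 2)(5 7 14 11) = [0, 8, 1, 3, 2, 7, 6, 14, 4, 9, 10, 5, 12, 13, 11]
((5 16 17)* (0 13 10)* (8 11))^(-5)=(0 13 10)(5 16 17)(8 11)=[13, 1, 2, 3, 4, 16, 6, 7, 11, 9, 0, 8, 12, 10, 14, 15, 17, 5]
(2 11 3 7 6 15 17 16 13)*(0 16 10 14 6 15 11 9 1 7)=(0 16 13 2 9 1 7 15 17 10 14 6 11 3)=[16, 7, 9, 0, 4, 5, 11, 15, 8, 1, 14, 3, 12, 2, 6, 17, 13, 10]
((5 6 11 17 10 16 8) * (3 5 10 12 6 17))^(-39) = [0, 1, 2, 12, 4, 6, 5, 7, 8, 9, 10, 17, 3, 13, 14, 15, 16, 11] = (3 12)(5 6)(11 17)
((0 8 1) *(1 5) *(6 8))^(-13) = (0 8 1 6 5) = [8, 6, 2, 3, 4, 0, 5, 7, 1]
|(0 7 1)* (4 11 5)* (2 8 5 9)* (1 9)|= 9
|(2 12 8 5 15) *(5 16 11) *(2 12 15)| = |(2 15 12 8 16 11 5)| = 7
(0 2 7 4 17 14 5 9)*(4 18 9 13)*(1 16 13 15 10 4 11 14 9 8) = (0 2 7 18 8 1 16 13 11 14 5 15 10 4 17 9) = [2, 16, 7, 3, 17, 15, 6, 18, 1, 0, 4, 14, 12, 11, 5, 10, 13, 9, 8]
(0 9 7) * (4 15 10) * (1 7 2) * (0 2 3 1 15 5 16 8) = [9, 7, 15, 1, 5, 16, 6, 2, 0, 3, 4, 11, 12, 13, 14, 10, 8] = (0 9 3 1 7 2 15 10 4 5 16 8)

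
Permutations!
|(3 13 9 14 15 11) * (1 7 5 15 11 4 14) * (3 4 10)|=|(1 7 5 15 10 3 13 9)(4 14 11)|=24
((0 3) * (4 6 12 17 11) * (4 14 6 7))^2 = (6 17 14 12 11) = [0, 1, 2, 3, 4, 5, 17, 7, 8, 9, 10, 6, 11, 13, 12, 15, 16, 14]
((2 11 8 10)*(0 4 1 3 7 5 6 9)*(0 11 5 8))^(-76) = (0 5 7)(1 9 10)(2 3 11)(4 6 8) = [5, 9, 3, 11, 6, 7, 8, 0, 4, 10, 1, 2]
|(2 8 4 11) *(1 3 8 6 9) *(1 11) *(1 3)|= 12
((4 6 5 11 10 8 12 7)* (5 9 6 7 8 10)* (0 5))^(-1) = [11, 1, 2, 3, 7, 0, 9, 4, 12, 6, 10, 5, 8] = (0 11 5)(4 7)(6 9)(8 12)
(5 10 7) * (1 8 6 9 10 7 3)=(1 8 6 9 10 3)(5 7)=[0, 8, 2, 1, 4, 7, 9, 5, 6, 10, 3]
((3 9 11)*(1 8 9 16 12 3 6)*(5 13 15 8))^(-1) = [0, 6, 2, 12, 4, 1, 11, 7, 15, 8, 10, 9, 16, 5, 14, 13, 3] = (1 6 11 9 8 15 13 5)(3 12 16)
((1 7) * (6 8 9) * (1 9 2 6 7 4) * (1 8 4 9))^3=(9)(2 8 4 6)=[0, 1, 8, 3, 6, 5, 2, 7, 4, 9]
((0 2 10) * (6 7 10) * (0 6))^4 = [0, 1, 2, 3, 4, 5, 7, 10, 8, 9, 6] = (6 7 10)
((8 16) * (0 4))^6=(16)=[0, 1, 2, 3, 4, 5, 6, 7, 8, 9, 10, 11, 12, 13, 14, 15, 16]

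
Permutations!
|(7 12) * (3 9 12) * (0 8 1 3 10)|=8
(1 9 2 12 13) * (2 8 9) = (1 2 12 13)(8 9) = [0, 2, 12, 3, 4, 5, 6, 7, 9, 8, 10, 11, 13, 1]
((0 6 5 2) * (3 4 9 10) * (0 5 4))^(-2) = (0 10 4)(3 9 6) = [10, 1, 2, 9, 0, 5, 3, 7, 8, 6, 4]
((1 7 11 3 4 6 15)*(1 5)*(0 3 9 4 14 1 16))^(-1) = (0 16 5 15 6 4 9 11 7 1 14 3) = [16, 14, 2, 0, 9, 15, 4, 1, 8, 11, 10, 7, 12, 13, 3, 6, 5]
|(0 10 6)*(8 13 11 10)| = |(0 8 13 11 10 6)| = 6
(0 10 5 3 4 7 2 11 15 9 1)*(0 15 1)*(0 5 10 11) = [11, 15, 0, 4, 7, 3, 6, 2, 8, 5, 10, 1, 12, 13, 14, 9] = (0 11 1 15 9 5 3 4 7 2)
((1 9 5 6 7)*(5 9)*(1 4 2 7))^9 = (9) = [0, 1, 2, 3, 4, 5, 6, 7, 8, 9]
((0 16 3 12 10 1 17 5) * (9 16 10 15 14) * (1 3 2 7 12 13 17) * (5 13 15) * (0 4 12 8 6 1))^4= (17)(0 14 7)(1 15 2)(3 16 6)(4 12 5)(8 10 9)= [14, 15, 1, 16, 12, 4, 3, 0, 10, 8, 9, 11, 5, 13, 7, 2, 6, 17]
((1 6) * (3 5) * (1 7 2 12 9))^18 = (12) = [0, 1, 2, 3, 4, 5, 6, 7, 8, 9, 10, 11, 12]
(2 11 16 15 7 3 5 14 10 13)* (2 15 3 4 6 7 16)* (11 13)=(2 13 15 16 3 5 14 10 11)(4 6 7)=[0, 1, 13, 5, 6, 14, 7, 4, 8, 9, 11, 2, 12, 15, 10, 16, 3]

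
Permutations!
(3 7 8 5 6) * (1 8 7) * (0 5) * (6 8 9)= [5, 9, 2, 1, 4, 8, 3, 7, 0, 6]= (0 5 8)(1 9 6 3)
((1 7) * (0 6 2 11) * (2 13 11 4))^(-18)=(0 13)(6 11)=[13, 1, 2, 3, 4, 5, 11, 7, 8, 9, 10, 6, 12, 0]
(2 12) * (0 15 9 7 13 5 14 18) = (0 15 9 7 13 5 14 18)(2 12) = [15, 1, 12, 3, 4, 14, 6, 13, 8, 7, 10, 11, 2, 5, 18, 9, 16, 17, 0]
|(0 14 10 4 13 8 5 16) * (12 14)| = 9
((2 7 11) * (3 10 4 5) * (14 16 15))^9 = (16)(3 10 4 5) = [0, 1, 2, 10, 5, 3, 6, 7, 8, 9, 4, 11, 12, 13, 14, 15, 16]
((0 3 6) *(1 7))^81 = [0, 7, 2, 3, 4, 5, 6, 1] = (1 7)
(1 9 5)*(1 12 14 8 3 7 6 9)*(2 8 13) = (2 8 3 7 6 9 5 12 14 13) = [0, 1, 8, 7, 4, 12, 9, 6, 3, 5, 10, 11, 14, 2, 13]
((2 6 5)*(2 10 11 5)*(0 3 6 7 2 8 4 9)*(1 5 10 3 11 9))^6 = [10, 1, 2, 3, 4, 5, 6, 7, 8, 11, 0, 9] = (0 10)(9 11)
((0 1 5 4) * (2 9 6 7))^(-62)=(0 5)(1 4)(2 6)(7 9)=[5, 4, 6, 3, 1, 0, 2, 9, 8, 7]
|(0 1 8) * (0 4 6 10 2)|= 7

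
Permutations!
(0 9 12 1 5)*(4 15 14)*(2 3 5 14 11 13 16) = (0 9 12 1 14 4 15 11 13 16 2 3 5) = [9, 14, 3, 5, 15, 0, 6, 7, 8, 12, 10, 13, 1, 16, 4, 11, 2]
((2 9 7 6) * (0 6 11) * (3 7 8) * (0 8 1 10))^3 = (0 9)(1 6)(2 10)(3 8 11 7) = [9, 6, 10, 8, 4, 5, 1, 3, 11, 0, 2, 7]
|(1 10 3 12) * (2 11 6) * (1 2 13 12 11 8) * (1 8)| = 8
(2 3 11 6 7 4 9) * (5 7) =(2 3 11 6 5 7 4 9) =[0, 1, 3, 11, 9, 7, 5, 4, 8, 2, 10, 6]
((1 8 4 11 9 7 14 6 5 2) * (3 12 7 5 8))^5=[0, 6, 14, 8, 1, 7, 5, 11, 2, 12, 10, 3, 4, 13, 9]=(1 6 5 7 11 3 8 2 14 9 12 4)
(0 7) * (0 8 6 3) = (0 7 8 6 3) = [7, 1, 2, 0, 4, 5, 3, 8, 6]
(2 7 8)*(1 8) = (1 8 2 7) = [0, 8, 7, 3, 4, 5, 6, 1, 2]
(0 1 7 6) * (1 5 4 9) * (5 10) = (0 10 5 4 9 1 7 6) = [10, 7, 2, 3, 9, 4, 0, 6, 8, 1, 5]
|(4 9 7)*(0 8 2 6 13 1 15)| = |(0 8 2 6 13 1 15)(4 9 7)| = 21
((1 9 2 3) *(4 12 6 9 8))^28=(1 6)(2 4)(3 12)(8 9)=[0, 6, 4, 12, 2, 5, 1, 7, 9, 8, 10, 11, 3]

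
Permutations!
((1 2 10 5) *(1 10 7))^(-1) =(1 7 2)(5 10) =[0, 7, 1, 3, 4, 10, 6, 2, 8, 9, 5]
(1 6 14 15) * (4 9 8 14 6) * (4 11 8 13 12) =(1 11 8 14 15)(4 9 13 12) =[0, 11, 2, 3, 9, 5, 6, 7, 14, 13, 10, 8, 4, 12, 15, 1]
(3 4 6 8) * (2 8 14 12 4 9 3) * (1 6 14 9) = (1 6 9 3)(2 8)(4 14 12) = [0, 6, 8, 1, 14, 5, 9, 7, 2, 3, 10, 11, 4, 13, 12]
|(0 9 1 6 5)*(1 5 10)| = 3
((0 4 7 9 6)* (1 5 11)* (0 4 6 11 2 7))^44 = (0 4 6)(1 2 9)(5 7 11) = [4, 2, 9, 3, 6, 7, 0, 11, 8, 1, 10, 5]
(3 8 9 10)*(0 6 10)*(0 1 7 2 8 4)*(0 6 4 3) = (0 4 6 10)(1 7 2 8 9) = [4, 7, 8, 3, 6, 5, 10, 2, 9, 1, 0]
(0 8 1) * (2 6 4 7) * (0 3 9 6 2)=[8, 3, 2, 9, 7, 5, 4, 0, 1, 6]=(0 8 1 3 9 6 4 7)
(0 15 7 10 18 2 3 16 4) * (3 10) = (0 15 7 3 16 4)(2 10 18) = [15, 1, 10, 16, 0, 5, 6, 3, 8, 9, 18, 11, 12, 13, 14, 7, 4, 17, 2]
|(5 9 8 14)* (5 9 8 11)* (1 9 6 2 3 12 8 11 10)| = |(1 9 10)(2 3 12 8 14 6)(5 11)| = 6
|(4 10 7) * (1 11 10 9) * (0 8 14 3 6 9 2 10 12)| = |(0 8 14 3 6 9 1 11 12)(2 10 7 4)| = 36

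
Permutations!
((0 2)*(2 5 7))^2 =(0 7)(2 5) =[7, 1, 5, 3, 4, 2, 6, 0]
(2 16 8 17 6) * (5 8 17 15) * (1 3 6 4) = (1 3 6 2 16 17 4)(5 8 15) = [0, 3, 16, 6, 1, 8, 2, 7, 15, 9, 10, 11, 12, 13, 14, 5, 17, 4]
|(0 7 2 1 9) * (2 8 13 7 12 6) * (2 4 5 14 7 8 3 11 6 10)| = |(0 12 10 2 1 9)(3 11 6 4 5 14 7)(8 13)| = 42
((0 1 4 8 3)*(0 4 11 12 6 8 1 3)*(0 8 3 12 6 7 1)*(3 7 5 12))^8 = (12)(0 4 3) = [4, 1, 2, 0, 3, 5, 6, 7, 8, 9, 10, 11, 12]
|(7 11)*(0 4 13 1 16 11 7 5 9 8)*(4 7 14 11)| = |(0 7 14 11 5 9 8)(1 16 4 13)| = 28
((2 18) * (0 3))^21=(0 3)(2 18)=[3, 1, 18, 0, 4, 5, 6, 7, 8, 9, 10, 11, 12, 13, 14, 15, 16, 17, 2]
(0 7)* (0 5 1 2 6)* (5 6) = (0 7 6)(1 2 5) = [7, 2, 5, 3, 4, 1, 0, 6]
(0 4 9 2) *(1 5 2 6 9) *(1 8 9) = (0 4 8 9 6 1 5 2) = [4, 5, 0, 3, 8, 2, 1, 7, 9, 6]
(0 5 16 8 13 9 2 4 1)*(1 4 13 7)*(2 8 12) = (0 5 16 12 2 13 9 8 7 1) = [5, 0, 13, 3, 4, 16, 6, 1, 7, 8, 10, 11, 2, 9, 14, 15, 12]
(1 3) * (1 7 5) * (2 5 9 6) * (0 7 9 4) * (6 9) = [7, 3, 5, 6, 0, 1, 2, 4, 8, 9] = (9)(0 7 4)(1 3 6 2 5)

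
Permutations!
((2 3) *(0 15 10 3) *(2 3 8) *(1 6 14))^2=(0 10 2 15 8)(1 14 6)=[10, 14, 15, 3, 4, 5, 1, 7, 0, 9, 2, 11, 12, 13, 6, 8]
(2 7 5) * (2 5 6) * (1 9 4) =(1 9 4)(2 7 6) =[0, 9, 7, 3, 1, 5, 2, 6, 8, 4]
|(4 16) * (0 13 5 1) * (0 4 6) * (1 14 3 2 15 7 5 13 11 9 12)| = |(0 11 9 12 1 4 16 6)(2 15 7 5 14 3)| = 24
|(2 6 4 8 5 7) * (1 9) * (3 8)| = |(1 9)(2 6 4 3 8 5 7)| = 14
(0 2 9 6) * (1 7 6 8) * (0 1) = [2, 7, 9, 3, 4, 5, 1, 6, 0, 8] = (0 2 9 8)(1 7 6)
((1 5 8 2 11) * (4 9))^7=(1 8 11 5 2)(4 9)=[0, 8, 1, 3, 9, 2, 6, 7, 11, 4, 10, 5]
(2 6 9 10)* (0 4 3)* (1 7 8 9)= (0 4 3)(1 7 8 9 10 2 6)= [4, 7, 6, 0, 3, 5, 1, 8, 9, 10, 2]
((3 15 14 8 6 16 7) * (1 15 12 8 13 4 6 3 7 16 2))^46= (16)(1 4 15 6 14 2 13)(3 12 8)= [0, 4, 13, 12, 15, 5, 14, 7, 3, 9, 10, 11, 8, 1, 2, 6, 16]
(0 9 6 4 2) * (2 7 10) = (0 9 6 4 7 10 2) = [9, 1, 0, 3, 7, 5, 4, 10, 8, 6, 2]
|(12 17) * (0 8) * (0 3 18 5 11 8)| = |(3 18 5 11 8)(12 17)| = 10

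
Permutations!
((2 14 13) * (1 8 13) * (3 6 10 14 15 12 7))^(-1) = (1 14 10 6 3 7 12 15 2 13 8) = [0, 14, 13, 7, 4, 5, 3, 12, 1, 9, 6, 11, 15, 8, 10, 2]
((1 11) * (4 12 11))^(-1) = (1 11 12 4) = [0, 11, 2, 3, 1, 5, 6, 7, 8, 9, 10, 12, 4]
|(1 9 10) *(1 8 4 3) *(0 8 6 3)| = 15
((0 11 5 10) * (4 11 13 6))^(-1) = (0 10 5 11 4 6 13) = [10, 1, 2, 3, 6, 11, 13, 7, 8, 9, 5, 4, 12, 0]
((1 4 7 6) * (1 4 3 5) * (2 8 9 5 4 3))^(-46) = (1 5 9 8 2)(3 7)(4 6) = [0, 5, 1, 7, 6, 9, 4, 3, 2, 8]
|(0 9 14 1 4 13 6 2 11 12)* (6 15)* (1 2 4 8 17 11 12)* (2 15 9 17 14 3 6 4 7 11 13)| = |(0 17 13 9 3 6 7 11 1 8 14 15 4 2 12)| = 15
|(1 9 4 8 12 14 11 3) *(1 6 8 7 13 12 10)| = 12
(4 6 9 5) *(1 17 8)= (1 17 8)(4 6 9 5)= [0, 17, 2, 3, 6, 4, 9, 7, 1, 5, 10, 11, 12, 13, 14, 15, 16, 8]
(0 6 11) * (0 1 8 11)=(0 6)(1 8 11)=[6, 8, 2, 3, 4, 5, 0, 7, 11, 9, 10, 1]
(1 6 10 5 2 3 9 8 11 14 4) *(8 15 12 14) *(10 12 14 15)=(1 6 12 15 14 4)(2 3 9 10 5)(8 11)=[0, 6, 3, 9, 1, 2, 12, 7, 11, 10, 5, 8, 15, 13, 4, 14]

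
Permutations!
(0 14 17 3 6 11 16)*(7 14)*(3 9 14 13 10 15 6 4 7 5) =(0 5 3 4 7 13 10 15 6 11 16)(9 14 17) =[5, 1, 2, 4, 7, 3, 11, 13, 8, 14, 15, 16, 12, 10, 17, 6, 0, 9]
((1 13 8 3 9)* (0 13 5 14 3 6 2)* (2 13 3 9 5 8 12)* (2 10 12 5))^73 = (0 3 2)(1 13 9 6 14 8 5)(10 12) = [3, 13, 0, 2, 4, 1, 14, 7, 5, 6, 12, 11, 10, 9, 8]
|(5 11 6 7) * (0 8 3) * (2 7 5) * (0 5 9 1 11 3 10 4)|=4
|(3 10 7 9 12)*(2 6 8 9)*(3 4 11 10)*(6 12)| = 6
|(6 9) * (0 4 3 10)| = 4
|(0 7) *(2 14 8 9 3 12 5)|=|(0 7)(2 14 8 9 3 12 5)|=14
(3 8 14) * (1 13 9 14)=(1 13 9 14 3 8)=[0, 13, 2, 8, 4, 5, 6, 7, 1, 14, 10, 11, 12, 9, 3]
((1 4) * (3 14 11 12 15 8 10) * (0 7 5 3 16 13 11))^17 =(0 5 14 7 3)(1 4)(8 13 15 16 12 10 11) =[5, 4, 2, 0, 1, 14, 6, 3, 13, 9, 11, 8, 10, 15, 7, 16, 12]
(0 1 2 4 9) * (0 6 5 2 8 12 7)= [1, 8, 4, 3, 9, 2, 5, 0, 12, 6, 10, 11, 7]= (0 1 8 12 7)(2 4 9 6 5)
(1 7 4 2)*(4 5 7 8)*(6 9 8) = (1 6 9 8 4 2)(5 7) = [0, 6, 1, 3, 2, 7, 9, 5, 4, 8]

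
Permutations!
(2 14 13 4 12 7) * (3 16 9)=[0, 1, 14, 16, 12, 5, 6, 2, 8, 3, 10, 11, 7, 4, 13, 15, 9]=(2 14 13 4 12 7)(3 16 9)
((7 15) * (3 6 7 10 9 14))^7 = [0, 1, 2, 3, 4, 5, 6, 7, 8, 9, 10, 11, 12, 13, 14, 15] = (15)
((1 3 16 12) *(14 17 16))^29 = (1 12 16 17 14 3) = [0, 12, 2, 1, 4, 5, 6, 7, 8, 9, 10, 11, 16, 13, 3, 15, 17, 14]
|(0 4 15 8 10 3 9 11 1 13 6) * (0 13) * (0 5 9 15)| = |(0 4)(1 5 9 11)(3 15 8 10)(6 13)| = 4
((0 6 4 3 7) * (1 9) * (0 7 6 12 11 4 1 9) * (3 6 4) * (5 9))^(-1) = (0 1 6 4 3 11 12)(5 9) = [1, 6, 2, 11, 3, 9, 4, 7, 8, 5, 10, 12, 0]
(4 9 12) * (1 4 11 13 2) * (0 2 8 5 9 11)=(0 2 1 4 11 13 8 5 9 12)=[2, 4, 1, 3, 11, 9, 6, 7, 5, 12, 10, 13, 0, 8]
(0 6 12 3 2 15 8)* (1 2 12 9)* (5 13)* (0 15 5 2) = (0 6 9 1)(2 5 13)(3 12)(8 15) = [6, 0, 5, 12, 4, 13, 9, 7, 15, 1, 10, 11, 3, 2, 14, 8]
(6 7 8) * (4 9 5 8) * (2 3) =(2 3)(4 9 5 8 6 7) =[0, 1, 3, 2, 9, 8, 7, 4, 6, 5]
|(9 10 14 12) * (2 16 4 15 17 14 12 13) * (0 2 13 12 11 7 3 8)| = |(0 2 16 4 15 17 14 12 9 10 11 7 3 8)| = 14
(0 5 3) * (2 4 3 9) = (0 5 9 2 4 3) = [5, 1, 4, 0, 3, 9, 6, 7, 8, 2]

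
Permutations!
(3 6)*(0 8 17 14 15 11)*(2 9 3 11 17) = (0 8 2 9 3 6 11)(14 15 17) = [8, 1, 9, 6, 4, 5, 11, 7, 2, 3, 10, 0, 12, 13, 15, 17, 16, 14]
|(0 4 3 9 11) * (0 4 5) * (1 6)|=4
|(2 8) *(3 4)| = 2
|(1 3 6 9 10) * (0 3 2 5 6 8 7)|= |(0 3 8 7)(1 2 5 6 9 10)|= 12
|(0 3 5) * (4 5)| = 4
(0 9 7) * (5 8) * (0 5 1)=(0 9 7 5 8 1)=[9, 0, 2, 3, 4, 8, 6, 5, 1, 7]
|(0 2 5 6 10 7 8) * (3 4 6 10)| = 6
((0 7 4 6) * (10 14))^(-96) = (14) = [0, 1, 2, 3, 4, 5, 6, 7, 8, 9, 10, 11, 12, 13, 14]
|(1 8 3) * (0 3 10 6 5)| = |(0 3 1 8 10 6 5)| = 7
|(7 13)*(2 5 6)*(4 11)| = 6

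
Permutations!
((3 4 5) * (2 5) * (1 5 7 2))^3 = (1 4 3 5)(2 7) = [0, 4, 7, 5, 3, 1, 6, 2]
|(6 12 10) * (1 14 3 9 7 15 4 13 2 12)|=12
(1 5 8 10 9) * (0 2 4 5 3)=(0 2 4 5 8 10 9 1 3)=[2, 3, 4, 0, 5, 8, 6, 7, 10, 1, 9]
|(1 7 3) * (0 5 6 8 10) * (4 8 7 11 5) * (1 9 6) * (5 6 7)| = |(0 4 8 10)(1 11 6 5)(3 9 7)| = 12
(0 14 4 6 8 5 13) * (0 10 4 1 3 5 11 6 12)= (0 14 1 3 5 13 10 4 12)(6 8 11)= [14, 3, 2, 5, 12, 13, 8, 7, 11, 9, 4, 6, 0, 10, 1]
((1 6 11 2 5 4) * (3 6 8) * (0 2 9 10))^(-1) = (0 10 9 11 6 3 8 1 4 5 2) = [10, 4, 0, 8, 5, 2, 3, 7, 1, 11, 9, 6]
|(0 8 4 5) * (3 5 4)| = 4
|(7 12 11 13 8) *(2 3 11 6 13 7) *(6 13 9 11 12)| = |(2 3 12 13 8)(6 9 11 7)| = 20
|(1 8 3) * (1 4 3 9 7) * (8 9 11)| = 6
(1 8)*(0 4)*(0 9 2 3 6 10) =(0 4 9 2 3 6 10)(1 8) =[4, 8, 3, 6, 9, 5, 10, 7, 1, 2, 0]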